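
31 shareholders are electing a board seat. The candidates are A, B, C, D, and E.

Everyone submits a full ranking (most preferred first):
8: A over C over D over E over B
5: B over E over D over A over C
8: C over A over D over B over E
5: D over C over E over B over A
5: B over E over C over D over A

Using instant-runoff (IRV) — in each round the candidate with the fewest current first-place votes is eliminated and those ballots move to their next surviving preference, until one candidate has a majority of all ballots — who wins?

C

Round 1: A 8, B 10, C 8, D 5, E 0. E eliminated.
Round 2: A 8, B 10, C 8, D 5. D eliminated.
Round 3: A 8, B 10, C 13. A eliminated.
Round 4: B 10, C 21. C has a majority (≥16).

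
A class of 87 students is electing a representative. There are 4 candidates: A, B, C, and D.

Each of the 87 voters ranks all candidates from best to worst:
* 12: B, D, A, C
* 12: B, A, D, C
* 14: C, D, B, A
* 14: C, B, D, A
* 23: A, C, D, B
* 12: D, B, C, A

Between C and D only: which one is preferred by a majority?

C is ranked above D on 51 ballots; D above C on 36.

C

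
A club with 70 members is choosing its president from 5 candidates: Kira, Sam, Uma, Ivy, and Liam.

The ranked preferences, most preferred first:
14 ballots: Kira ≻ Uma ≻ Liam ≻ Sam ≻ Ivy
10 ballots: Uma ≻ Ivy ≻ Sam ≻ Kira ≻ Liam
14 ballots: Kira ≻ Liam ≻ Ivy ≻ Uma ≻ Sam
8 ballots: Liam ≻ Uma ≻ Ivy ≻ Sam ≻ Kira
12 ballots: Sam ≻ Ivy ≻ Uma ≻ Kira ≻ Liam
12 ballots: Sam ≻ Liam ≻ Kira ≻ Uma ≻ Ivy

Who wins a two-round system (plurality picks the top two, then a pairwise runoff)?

Round 1 first-place votes: Kira 28, Sam 24, Uma 10, Ivy 0, Liam 8. Kira and Sam advance.
Runoff: Kira is ranked above Sam on 28 ballots, Sam above Kira on 42.

Sam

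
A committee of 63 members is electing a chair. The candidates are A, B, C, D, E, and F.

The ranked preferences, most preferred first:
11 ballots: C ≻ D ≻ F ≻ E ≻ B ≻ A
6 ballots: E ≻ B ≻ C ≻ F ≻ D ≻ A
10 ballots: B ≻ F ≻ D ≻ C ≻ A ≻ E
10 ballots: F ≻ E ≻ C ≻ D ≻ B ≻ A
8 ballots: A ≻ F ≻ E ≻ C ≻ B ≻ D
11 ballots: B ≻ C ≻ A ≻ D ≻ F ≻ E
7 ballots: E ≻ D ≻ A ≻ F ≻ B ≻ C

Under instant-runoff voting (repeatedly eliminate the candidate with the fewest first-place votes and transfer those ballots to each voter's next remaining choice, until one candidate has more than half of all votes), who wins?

F

Round 1: A 8, B 21, C 11, D 0, E 13, F 10. D eliminated.
Round 2: A 8, B 21, C 11, E 13, F 10. A eliminated.
Round 3: B 21, C 11, E 13, F 18. C eliminated.
Round 4: B 21, E 13, F 29. E eliminated.
Round 5: B 27, F 36. F has a majority (≥32).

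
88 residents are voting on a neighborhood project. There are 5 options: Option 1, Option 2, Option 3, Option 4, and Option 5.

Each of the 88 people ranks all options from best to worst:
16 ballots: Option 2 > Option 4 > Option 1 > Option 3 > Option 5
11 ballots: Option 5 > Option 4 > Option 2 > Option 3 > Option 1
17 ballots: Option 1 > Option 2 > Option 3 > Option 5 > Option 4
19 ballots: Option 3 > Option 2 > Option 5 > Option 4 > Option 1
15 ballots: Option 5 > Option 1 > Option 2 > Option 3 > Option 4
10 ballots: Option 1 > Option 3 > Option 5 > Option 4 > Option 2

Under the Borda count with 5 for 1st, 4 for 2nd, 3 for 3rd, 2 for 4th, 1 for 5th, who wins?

Option 2

Option 1: 16×3 + 11×1 + 17×5 + 19×1 + 15×4 + 10×5 = 273
Option 2: 16×5 + 11×3 + 17×4 + 19×4 + 15×3 + 10×1 = 312
Option 3: 16×2 + 11×2 + 17×3 + 19×5 + 15×2 + 10×4 = 270
Option 4: 16×4 + 11×4 + 17×1 + 19×2 + 15×1 + 10×2 = 198
Option 5: 16×1 + 11×5 + 17×2 + 19×3 + 15×5 + 10×3 = 267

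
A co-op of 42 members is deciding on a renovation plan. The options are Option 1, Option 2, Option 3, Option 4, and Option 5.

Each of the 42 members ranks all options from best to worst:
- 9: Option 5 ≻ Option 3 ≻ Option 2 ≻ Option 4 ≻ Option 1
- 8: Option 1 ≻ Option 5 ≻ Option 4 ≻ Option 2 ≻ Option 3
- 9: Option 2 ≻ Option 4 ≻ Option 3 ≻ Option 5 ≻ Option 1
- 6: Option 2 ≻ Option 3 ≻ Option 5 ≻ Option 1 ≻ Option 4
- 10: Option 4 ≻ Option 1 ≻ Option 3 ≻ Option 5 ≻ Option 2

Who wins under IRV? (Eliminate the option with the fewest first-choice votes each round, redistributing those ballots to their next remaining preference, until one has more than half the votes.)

Option 5

Round 1: Option 1 8, Option 2 15, Option 3 0, Option 4 10, Option 5 9. Option 3 eliminated.
Round 2: Option 1 8, Option 2 15, Option 4 10, Option 5 9. Option 1 eliminated.
Round 3: Option 2 15, Option 4 10, Option 5 17. Option 4 eliminated.
Round 4: Option 2 15, Option 5 27. Option 5 has a majority (≥22).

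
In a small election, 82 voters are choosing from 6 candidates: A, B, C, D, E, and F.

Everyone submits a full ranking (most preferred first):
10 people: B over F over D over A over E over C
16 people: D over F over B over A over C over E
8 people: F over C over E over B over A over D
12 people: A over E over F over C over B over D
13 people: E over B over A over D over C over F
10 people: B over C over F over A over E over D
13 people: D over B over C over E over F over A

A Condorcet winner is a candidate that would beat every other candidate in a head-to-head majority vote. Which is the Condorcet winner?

B

B vs A: 70–12
B vs C: 62–20
B vs D: 53–29
B vs E: 49–33
B vs F: 46–36
B beats every other candidate.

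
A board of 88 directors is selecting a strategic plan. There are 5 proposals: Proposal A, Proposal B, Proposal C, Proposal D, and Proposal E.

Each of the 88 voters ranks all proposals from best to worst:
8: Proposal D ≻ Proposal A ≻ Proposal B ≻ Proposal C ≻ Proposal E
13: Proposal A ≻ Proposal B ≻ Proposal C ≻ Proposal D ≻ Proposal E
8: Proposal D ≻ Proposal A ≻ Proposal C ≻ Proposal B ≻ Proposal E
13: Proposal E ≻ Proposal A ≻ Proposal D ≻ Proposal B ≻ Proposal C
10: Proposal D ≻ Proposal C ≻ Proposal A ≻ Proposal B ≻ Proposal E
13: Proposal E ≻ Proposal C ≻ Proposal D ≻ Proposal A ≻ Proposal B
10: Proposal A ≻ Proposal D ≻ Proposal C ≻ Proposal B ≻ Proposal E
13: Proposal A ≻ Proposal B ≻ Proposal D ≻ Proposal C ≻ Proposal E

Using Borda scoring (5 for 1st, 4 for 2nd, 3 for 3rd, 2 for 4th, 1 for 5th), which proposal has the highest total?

Proposal A: 8×4 + 13×5 + 8×4 + 13×4 + 10×3 + 13×2 + 10×5 + 13×5 = 352
Proposal B: 8×3 + 13×4 + 8×2 + 13×2 + 10×2 + 13×1 + 10×2 + 13×4 = 223
Proposal C: 8×2 + 13×3 + 8×3 + 13×1 + 10×4 + 13×4 + 10×3 + 13×2 = 240
Proposal D: 8×5 + 13×2 + 8×5 + 13×3 + 10×5 + 13×3 + 10×4 + 13×3 = 313
Proposal E: 8×1 + 13×1 + 8×1 + 13×5 + 10×1 + 13×5 + 10×1 + 13×1 = 192

Proposal A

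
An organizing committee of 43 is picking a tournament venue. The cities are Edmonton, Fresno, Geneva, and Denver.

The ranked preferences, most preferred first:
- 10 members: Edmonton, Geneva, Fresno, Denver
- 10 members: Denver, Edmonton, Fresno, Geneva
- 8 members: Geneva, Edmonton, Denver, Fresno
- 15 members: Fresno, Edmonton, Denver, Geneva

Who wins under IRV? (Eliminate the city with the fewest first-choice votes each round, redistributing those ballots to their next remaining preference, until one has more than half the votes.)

Round 1: Edmonton 10, Fresno 15, Geneva 8, Denver 10. Geneva eliminated.
Round 2: Edmonton 18, Fresno 15, Denver 10. Denver eliminated.
Round 3: Edmonton 28, Fresno 15. Edmonton has a majority (≥22).

Edmonton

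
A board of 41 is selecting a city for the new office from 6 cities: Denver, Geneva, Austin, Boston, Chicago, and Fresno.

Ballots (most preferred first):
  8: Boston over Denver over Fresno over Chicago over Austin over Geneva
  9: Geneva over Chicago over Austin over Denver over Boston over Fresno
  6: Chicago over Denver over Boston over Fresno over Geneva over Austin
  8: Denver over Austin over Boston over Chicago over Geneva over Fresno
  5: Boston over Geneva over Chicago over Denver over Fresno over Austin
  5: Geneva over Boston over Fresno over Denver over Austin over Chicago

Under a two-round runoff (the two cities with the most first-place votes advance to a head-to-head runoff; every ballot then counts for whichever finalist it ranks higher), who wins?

Boston

Round 1 first-place votes: Denver 8, Geneva 14, Austin 0, Boston 13, Chicago 6, Fresno 0. Geneva and Boston advance.
Runoff: Geneva is ranked above Boston on 14 ballots, Boston above Geneva on 27.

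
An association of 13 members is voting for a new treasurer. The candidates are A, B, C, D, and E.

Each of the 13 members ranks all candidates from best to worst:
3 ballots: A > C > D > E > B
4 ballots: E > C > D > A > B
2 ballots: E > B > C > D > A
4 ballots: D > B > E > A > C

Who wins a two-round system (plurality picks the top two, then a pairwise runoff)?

D

Round 1 first-place votes: A 3, B 0, C 0, D 4, E 6. E and D advance.
Runoff: E is ranked above D on 6 ballots, D above E on 7.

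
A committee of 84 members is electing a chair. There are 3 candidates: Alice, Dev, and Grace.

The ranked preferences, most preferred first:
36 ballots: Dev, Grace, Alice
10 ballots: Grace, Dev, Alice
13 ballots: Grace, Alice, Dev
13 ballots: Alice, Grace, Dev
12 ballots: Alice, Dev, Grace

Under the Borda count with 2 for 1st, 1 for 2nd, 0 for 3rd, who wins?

Alice: 36×0 + 10×0 + 13×1 + 13×2 + 12×2 = 63
Dev: 36×2 + 10×1 + 13×0 + 13×0 + 12×1 = 94
Grace: 36×1 + 10×2 + 13×2 + 13×1 + 12×0 = 95

Grace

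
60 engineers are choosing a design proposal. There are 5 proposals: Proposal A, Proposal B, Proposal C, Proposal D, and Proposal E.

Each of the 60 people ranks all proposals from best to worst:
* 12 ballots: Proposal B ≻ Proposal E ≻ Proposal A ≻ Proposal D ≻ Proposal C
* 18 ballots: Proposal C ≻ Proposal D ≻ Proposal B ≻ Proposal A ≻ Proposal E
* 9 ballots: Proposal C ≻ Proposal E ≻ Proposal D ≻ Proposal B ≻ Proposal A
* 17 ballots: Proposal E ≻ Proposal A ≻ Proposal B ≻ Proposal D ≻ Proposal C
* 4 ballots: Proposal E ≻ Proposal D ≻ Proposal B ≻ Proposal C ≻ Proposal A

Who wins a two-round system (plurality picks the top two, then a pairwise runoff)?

Proposal E

Round 1 first-place votes: Proposal A 0, Proposal B 12, Proposal C 27, Proposal D 0, Proposal E 21. Proposal C and Proposal E advance.
Runoff: Proposal C is ranked above Proposal E on 27 ballots, Proposal E above Proposal C on 33.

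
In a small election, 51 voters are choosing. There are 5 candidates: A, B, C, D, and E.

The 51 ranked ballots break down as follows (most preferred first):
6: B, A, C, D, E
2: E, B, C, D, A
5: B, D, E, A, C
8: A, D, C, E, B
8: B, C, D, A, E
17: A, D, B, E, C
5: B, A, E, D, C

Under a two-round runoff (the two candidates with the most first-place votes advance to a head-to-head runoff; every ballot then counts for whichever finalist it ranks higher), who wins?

B

Round 1 first-place votes: A 25, B 24, C 0, D 0, E 2. A and B advance.
Runoff: A is ranked above B on 25 ballots, B above A on 26.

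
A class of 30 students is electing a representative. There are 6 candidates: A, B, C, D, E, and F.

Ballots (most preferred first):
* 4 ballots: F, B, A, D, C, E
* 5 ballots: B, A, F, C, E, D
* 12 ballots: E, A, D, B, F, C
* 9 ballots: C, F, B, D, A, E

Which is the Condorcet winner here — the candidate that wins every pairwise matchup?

B vs A: 18–12
B vs C: 21–9
B vs D: 18–12
B vs E: 18–12
B vs F: 17–13
B beats every other candidate.

B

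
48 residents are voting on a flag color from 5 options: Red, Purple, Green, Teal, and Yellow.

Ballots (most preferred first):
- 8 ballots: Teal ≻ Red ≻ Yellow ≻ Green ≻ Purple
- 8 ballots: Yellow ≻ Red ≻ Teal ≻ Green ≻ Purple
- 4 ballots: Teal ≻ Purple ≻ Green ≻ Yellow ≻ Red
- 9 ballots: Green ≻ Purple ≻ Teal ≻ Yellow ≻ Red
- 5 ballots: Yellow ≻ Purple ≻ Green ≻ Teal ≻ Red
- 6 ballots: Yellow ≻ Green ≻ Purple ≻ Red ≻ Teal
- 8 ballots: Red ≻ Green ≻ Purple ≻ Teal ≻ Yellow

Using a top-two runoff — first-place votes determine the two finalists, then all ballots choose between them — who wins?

Teal

Round 1 first-place votes: Red 8, Purple 0, Green 9, Teal 12, Yellow 19. Yellow and Teal advance.
Runoff: Yellow is ranked above Teal on 19 ballots, Teal above Yellow on 29.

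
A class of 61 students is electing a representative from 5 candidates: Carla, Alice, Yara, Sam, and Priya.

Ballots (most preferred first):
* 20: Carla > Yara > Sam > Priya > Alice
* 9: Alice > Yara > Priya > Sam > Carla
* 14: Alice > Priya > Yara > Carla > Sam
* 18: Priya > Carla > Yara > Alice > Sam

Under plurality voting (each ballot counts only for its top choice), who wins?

Alice

First-place votes: Carla 20, Alice 23, Yara 0, Sam 0, Priya 18.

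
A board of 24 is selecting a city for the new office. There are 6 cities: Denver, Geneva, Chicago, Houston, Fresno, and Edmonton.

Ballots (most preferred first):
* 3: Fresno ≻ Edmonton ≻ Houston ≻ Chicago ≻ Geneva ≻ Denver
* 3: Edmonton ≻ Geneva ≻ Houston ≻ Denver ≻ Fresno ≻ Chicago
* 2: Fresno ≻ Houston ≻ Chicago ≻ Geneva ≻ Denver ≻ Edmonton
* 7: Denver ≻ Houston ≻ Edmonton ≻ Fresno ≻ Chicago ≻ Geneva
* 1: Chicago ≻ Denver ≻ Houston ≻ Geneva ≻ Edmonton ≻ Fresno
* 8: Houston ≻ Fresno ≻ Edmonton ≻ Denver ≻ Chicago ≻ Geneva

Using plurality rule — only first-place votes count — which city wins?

Houston

First-place votes: Denver 7, Geneva 0, Chicago 1, Houston 8, Fresno 5, Edmonton 3.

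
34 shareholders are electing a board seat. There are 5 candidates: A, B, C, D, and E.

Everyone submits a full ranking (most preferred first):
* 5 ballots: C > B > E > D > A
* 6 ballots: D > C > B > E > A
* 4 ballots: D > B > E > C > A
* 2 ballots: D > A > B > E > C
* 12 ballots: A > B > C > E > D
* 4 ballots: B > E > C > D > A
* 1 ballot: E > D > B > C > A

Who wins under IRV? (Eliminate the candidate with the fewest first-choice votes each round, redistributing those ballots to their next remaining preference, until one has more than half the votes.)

Round 1: A 12, B 4, C 5, D 12, E 1. E eliminated.
Round 2: A 12, B 4, C 5, D 13. B eliminated.
Round 3: A 12, C 9, D 13. C eliminated.
Round 4: A 12, D 22. D has a majority (≥18).

D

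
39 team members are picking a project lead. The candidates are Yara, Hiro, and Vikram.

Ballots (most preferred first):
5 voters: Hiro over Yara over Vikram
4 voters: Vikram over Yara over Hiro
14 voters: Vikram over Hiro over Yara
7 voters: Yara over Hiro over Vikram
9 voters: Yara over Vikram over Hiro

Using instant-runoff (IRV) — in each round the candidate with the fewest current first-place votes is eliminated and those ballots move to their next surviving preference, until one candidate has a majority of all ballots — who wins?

Round 1: Yara 16, Hiro 5, Vikram 18. Hiro eliminated.
Round 2: Yara 21, Vikram 18. Yara has a majority (≥20).

Yara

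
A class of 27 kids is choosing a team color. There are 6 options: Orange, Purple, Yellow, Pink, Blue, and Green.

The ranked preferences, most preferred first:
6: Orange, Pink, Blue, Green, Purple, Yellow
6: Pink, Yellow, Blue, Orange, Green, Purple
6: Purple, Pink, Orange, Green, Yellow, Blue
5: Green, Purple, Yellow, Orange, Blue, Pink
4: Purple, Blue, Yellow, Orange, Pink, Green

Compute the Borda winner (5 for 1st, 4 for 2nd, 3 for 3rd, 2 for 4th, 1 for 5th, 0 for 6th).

Orange: 6×5 + 6×2 + 6×3 + 5×2 + 4×2 = 78
Purple: 6×1 + 6×0 + 6×5 + 5×4 + 4×5 = 76
Yellow: 6×0 + 6×4 + 6×1 + 5×3 + 4×3 = 57
Pink: 6×4 + 6×5 + 6×4 + 5×0 + 4×1 = 82
Blue: 6×3 + 6×3 + 6×0 + 5×1 + 4×4 = 57
Green: 6×2 + 6×1 + 6×2 + 5×5 + 4×0 = 55

Pink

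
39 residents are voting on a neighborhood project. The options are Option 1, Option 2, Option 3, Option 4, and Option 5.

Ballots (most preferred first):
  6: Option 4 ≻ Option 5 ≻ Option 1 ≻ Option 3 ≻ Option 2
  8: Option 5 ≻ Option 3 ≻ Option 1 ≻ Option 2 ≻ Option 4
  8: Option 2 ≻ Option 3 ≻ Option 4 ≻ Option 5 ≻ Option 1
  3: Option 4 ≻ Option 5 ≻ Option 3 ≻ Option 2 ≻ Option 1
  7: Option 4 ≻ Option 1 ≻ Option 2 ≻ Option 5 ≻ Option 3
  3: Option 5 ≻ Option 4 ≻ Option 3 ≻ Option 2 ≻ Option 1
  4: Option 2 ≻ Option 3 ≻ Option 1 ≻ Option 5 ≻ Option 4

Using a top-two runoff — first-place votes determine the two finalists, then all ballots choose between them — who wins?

Round 1 first-place votes: Option 1 0, Option 2 12, Option 3 0, Option 4 16, Option 5 11. Option 4 and Option 2 advance.
Runoff: Option 4 is ranked above Option 2 on 19 ballots, Option 2 above Option 4 on 20.

Option 2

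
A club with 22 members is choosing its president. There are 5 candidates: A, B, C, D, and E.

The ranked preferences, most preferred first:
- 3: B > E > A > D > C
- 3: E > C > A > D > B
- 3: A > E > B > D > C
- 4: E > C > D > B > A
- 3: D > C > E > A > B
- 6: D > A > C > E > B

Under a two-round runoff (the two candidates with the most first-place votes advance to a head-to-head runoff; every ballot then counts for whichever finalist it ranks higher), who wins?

Round 1 first-place votes: A 3, B 3, C 0, D 9, E 7. D and E advance.
Runoff: D is ranked above E on 9 ballots, E above D on 13.

E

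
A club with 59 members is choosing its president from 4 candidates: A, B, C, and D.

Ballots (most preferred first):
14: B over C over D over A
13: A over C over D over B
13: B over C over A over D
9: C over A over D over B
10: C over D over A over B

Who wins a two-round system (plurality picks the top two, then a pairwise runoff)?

C

Round 1 first-place votes: A 13, B 27, C 19, D 0. B and C advance.
Runoff: B is ranked above C on 27 ballots, C above B on 32.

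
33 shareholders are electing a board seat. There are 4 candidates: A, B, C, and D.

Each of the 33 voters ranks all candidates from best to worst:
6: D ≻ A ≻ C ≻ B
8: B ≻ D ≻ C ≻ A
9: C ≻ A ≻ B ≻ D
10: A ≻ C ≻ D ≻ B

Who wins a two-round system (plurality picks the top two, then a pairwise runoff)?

Round 1 first-place votes: A 10, B 8, C 9, D 6. A and C advance.
Runoff: A is ranked above C on 16 ballots, C above A on 17.

C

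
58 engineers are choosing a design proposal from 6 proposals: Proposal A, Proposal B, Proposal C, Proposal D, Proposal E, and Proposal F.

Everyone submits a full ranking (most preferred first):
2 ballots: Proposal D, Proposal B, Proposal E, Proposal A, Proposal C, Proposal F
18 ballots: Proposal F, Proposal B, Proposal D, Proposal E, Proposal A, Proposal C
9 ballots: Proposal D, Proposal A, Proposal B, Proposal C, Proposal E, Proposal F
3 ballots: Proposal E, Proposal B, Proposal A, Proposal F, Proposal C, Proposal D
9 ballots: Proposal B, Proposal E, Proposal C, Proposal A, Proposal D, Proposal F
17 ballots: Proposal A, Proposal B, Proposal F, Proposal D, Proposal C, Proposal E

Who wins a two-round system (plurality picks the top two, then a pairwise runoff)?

Round 1 first-place votes: Proposal A 17, Proposal B 9, Proposal C 0, Proposal D 11, Proposal E 3, Proposal F 18. Proposal F and Proposal A advance.
Runoff: Proposal F is ranked above Proposal A on 18 ballots, Proposal A above Proposal F on 40.

Proposal A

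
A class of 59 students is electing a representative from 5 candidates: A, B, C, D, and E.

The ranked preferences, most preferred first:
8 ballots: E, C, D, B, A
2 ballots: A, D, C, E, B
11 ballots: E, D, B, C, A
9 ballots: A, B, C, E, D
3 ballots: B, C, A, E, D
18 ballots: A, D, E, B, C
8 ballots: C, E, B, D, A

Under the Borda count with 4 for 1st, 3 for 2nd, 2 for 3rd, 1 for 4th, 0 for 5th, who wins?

A: 8×0 + 2×4 + 11×0 + 9×4 + 3×2 + 18×4 + 8×0 = 122
B: 8×1 + 2×0 + 11×2 + 9×3 + 3×4 + 18×1 + 8×2 = 103
C: 8×3 + 2×2 + 11×1 + 9×2 + 3×3 + 18×0 + 8×4 = 98
D: 8×2 + 2×3 + 11×3 + 9×0 + 3×0 + 18×3 + 8×1 = 117
E: 8×4 + 2×1 + 11×4 + 9×1 + 3×1 + 18×2 + 8×3 = 150

E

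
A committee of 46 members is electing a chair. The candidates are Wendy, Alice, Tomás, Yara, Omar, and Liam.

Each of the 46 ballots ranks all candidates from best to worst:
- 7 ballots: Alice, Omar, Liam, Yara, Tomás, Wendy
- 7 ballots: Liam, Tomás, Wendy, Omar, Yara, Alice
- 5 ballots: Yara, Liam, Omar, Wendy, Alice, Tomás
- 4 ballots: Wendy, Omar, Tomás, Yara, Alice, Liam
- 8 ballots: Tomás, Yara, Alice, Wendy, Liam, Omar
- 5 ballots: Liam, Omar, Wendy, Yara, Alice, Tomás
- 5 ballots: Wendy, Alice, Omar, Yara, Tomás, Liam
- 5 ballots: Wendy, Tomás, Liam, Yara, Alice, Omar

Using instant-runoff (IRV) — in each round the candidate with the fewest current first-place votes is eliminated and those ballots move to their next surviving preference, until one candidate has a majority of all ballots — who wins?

Liam

Round 1: Wendy 14, Alice 7, Tomás 8, Yara 5, Omar 0, Liam 12. Omar eliminated.
Round 2: Wendy 14, Alice 7, Tomás 8, Yara 5, Liam 12. Yara eliminated.
Round 3: Wendy 14, Alice 7, Tomás 8, Liam 17. Alice eliminated.
Round 4: Wendy 14, Tomás 8, Liam 24. Liam has a majority (≥24).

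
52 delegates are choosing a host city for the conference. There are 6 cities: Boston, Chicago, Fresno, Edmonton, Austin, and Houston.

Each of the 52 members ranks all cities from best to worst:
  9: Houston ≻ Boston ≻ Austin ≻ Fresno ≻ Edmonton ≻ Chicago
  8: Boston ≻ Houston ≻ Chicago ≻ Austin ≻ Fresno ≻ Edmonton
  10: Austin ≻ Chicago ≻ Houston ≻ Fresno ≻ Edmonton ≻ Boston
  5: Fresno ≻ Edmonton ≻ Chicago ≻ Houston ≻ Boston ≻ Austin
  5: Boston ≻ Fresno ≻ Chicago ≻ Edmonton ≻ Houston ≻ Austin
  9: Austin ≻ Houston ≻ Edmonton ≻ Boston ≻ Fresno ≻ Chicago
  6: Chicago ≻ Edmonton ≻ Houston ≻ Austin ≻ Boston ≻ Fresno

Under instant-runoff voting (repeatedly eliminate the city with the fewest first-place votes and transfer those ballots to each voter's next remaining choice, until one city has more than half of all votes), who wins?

Round 1: Boston 13, Chicago 6, Fresno 5, Edmonton 0, Austin 19, Houston 9. Edmonton eliminated.
Round 2: Boston 13, Chicago 6, Fresno 5, Austin 19, Houston 9. Fresno eliminated.
Round 3: Boston 13, Chicago 11, Austin 19, Houston 9. Houston eliminated.
Round 4: Boston 22, Chicago 11, Austin 19. Chicago eliminated.
Round 5: Boston 27, Austin 25. Boston has a majority (≥27).

Boston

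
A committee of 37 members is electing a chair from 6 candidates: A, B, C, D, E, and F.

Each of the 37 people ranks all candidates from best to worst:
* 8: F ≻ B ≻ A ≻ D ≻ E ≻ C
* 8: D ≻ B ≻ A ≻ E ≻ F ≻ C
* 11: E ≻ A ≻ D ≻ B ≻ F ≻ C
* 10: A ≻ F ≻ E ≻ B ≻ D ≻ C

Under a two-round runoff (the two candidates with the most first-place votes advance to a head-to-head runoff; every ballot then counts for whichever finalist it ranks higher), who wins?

Round 1 first-place votes: A 10, B 0, C 0, D 8, E 11, F 8. E and A advance.
Runoff: E is ranked above A on 11 ballots, A above E on 26.

A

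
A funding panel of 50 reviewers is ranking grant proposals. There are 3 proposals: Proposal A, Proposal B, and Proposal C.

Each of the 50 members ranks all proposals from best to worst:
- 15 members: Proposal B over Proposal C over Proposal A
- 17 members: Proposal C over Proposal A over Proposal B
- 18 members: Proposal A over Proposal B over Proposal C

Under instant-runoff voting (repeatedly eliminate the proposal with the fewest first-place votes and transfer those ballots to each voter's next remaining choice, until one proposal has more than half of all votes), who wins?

Proposal C

Round 1: Proposal A 18, Proposal B 15, Proposal C 17. Proposal B eliminated.
Round 2: Proposal A 18, Proposal C 32. Proposal C has a majority (≥26).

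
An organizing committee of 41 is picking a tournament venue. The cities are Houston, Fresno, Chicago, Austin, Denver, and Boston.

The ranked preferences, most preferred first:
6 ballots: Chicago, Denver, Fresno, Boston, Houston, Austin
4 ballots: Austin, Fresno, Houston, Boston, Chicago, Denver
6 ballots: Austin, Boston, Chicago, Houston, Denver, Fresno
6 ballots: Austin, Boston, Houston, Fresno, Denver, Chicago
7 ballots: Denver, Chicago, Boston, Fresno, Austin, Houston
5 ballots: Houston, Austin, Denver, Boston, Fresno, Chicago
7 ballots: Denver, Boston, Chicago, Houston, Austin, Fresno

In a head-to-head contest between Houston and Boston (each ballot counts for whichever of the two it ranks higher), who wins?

Houston is ranked above Boston on 9 ballots; Boston above Houston on 32.

Boston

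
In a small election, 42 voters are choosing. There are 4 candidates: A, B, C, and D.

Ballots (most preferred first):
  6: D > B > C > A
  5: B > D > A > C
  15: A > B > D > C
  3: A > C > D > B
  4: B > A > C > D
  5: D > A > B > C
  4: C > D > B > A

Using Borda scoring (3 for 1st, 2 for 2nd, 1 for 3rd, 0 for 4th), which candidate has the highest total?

B

A: 6×0 + 5×1 + 15×3 + 3×3 + 4×2 + 5×2 + 4×0 = 77
B: 6×2 + 5×3 + 15×2 + 3×0 + 4×3 + 5×1 + 4×1 = 78
C: 6×1 + 5×0 + 15×0 + 3×2 + 4×1 + 5×0 + 4×3 = 28
D: 6×3 + 5×2 + 15×1 + 3×1 + 4×0 + 5×3 + 4×2 = 69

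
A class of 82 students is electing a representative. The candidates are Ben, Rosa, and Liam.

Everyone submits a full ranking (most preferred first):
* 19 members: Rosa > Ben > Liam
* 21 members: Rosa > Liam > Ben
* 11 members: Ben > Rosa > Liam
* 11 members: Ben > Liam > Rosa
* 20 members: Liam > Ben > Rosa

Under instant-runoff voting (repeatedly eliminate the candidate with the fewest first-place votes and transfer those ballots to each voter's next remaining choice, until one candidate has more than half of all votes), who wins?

Ben

Round 1: Ben 22, Rosa 40, Liam 20. Liam eliminated.
Round 2: Ben 42, Rosa 40. Ben has a majority (≥42).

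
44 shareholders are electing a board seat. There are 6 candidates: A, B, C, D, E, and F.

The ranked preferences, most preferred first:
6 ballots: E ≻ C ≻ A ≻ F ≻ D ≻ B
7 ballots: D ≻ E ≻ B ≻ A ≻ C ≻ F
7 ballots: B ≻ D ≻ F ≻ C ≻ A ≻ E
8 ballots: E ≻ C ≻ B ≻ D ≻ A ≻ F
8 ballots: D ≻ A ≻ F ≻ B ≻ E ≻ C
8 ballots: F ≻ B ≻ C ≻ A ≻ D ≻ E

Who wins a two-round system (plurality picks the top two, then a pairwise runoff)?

Round 1 first-place votes: A 0, B 7, C 0, D 15, E 14, F 8. D and E advance.
Runoff: D is ranked above E on 30 ballots, E above D on 14.

D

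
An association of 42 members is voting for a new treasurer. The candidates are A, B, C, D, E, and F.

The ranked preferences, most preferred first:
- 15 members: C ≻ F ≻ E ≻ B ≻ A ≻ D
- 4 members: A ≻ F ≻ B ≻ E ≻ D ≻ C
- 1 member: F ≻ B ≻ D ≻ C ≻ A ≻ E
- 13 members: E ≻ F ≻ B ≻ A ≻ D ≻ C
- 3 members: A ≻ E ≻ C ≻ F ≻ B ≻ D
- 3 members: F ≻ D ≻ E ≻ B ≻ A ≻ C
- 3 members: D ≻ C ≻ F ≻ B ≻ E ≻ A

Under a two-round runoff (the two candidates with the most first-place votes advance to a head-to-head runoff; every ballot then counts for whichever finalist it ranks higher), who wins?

Round 1 first-place votes: A 7, B 0, C 15, D 3, E 13, F 4. C and E advance.
Runoff: C is ranked above E on 19 ballots, E above C on 23.

E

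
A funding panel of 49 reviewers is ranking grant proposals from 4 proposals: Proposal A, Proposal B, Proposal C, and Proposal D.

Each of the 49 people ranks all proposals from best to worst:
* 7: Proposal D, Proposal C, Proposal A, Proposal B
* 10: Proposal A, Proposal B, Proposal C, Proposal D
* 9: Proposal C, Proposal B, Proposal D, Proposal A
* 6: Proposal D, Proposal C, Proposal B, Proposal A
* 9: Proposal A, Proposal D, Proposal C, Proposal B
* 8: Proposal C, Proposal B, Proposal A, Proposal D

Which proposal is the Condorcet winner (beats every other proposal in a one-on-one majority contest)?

Proposal C

Proposal C vs Proposal A: 30–19
Proposal C vs Proposal B: 39–10
Proposal C vs Proposal D: 27–22
Proposal C beats every other proposal.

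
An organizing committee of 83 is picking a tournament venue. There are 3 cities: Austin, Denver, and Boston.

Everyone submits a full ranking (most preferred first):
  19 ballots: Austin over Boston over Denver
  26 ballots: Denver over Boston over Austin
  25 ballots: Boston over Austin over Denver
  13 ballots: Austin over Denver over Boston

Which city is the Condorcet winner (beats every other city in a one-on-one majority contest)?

Boston vs Austin: 51–32
Boston vs Denver: 44–39
Boston beats every other city.

Boston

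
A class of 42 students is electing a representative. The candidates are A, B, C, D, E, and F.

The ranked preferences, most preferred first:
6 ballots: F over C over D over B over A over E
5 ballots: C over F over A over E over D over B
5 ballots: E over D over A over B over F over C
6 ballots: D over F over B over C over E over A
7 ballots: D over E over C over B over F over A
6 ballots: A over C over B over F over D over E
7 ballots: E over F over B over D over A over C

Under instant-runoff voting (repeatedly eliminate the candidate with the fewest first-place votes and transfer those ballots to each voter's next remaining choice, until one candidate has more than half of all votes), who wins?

F

Round 1: A 6, B 0, C 5, D 13, E 12, F 6. B eliminated.
Round 2: A 6, C 5, D 13, E 12, F 6. C eliminated.
Round 3: A 6, D 13, E 12, F 11. A eliminated.
Round 4: D 13, E 12, F 17. E eliminated.
Round 5: D 18, F 24. F has a majority (≥22).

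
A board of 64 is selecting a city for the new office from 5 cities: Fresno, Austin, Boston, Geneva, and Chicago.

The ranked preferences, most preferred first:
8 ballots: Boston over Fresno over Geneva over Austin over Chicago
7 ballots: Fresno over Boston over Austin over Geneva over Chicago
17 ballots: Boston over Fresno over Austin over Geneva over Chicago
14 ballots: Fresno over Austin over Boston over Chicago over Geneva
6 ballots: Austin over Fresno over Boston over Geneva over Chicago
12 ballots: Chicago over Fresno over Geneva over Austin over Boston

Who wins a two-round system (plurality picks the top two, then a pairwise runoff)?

Fresno

Round 1 first-place votes: Fresno 21, Austin 6, Boston 25, Geneva 0, Chicago 12. Boston and Fresno advance.
Runoff: Boston is ranked above Fresno on 25 ballots, Fresno above Boston on 39.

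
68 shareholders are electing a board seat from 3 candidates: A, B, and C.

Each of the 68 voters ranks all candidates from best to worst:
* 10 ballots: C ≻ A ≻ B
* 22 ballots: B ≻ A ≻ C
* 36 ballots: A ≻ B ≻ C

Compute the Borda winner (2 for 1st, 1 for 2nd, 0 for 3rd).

A: 10×1 + 22×1 + 36×2 = 104
B: 10×0 + 22×2 + 36×1 = 80
C: 10×2 + 22×0 + 36×0 = 20

A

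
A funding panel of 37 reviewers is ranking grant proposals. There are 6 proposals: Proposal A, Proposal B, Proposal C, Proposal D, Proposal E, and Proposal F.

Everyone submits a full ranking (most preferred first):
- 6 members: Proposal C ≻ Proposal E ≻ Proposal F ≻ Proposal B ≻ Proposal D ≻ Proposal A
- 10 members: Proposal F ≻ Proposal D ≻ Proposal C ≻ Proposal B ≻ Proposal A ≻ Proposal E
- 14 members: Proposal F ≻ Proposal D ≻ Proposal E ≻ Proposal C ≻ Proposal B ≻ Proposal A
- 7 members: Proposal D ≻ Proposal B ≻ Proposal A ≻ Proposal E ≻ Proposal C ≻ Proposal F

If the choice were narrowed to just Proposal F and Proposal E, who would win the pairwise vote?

Proposal F

Proposal F is ranked above Proposal E on 24 ballots; Proposal E above Proposal F on 13.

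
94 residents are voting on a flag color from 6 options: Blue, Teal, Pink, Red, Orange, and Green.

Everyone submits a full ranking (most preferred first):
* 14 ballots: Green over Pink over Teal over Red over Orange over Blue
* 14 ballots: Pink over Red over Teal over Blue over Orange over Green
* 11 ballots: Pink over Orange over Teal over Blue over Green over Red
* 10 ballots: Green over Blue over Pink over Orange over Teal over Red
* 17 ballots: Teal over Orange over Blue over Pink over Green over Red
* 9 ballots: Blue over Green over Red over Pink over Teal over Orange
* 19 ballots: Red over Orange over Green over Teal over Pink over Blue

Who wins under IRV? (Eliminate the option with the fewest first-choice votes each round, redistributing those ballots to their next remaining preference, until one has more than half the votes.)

Round 1: Blue 9, Teal 17, Pink 25, Red 19, Orange 0, Green 24. Orange eliminated.
Round 2: Blue 9, Teal 17, Pink 25, Red 19, Green 24. Blue eliminated.
Round 3: Teal 17, Pink 25, Red 19, Green 33. Teal eliminated.
Round 4: Pink 42, Red 19, Green 33. Red eliminated.
Round 5: Pink 42, Green 52. Green has a majority (≥48).

Green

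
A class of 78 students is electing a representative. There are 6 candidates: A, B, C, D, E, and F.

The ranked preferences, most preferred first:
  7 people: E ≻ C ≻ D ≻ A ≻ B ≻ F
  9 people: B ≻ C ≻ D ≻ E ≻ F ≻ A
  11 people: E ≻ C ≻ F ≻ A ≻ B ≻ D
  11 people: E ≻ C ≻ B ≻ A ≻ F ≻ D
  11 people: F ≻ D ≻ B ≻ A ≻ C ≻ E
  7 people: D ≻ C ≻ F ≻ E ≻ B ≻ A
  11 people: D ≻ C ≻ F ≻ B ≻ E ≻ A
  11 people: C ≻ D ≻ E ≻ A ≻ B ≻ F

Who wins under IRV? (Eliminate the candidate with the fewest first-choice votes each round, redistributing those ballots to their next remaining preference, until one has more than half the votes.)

Round 1: A 0, B 9, C 11, D 18, E 29, F 11. A eliminated.
Round 2: B 9, C 11, D 18, E 29, F 11. B eliminated.
Round 3: C 20, D 18, E 29, F 11. F eliminated.
Round 4: C 20, D 29, E 29. C eliminated.
Round 5: D 49, E 29. D has a majority (≥40).

D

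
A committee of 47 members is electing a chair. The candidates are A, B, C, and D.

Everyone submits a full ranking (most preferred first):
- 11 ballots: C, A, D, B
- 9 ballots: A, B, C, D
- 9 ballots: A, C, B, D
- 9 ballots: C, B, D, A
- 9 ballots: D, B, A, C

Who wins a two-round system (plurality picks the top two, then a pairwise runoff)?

Round 1 first-place votes: A 18, B 0, C 20, D 9. C and A advance.
Runoff: C is ranked above A on 20 ballots, A above C on 27.

A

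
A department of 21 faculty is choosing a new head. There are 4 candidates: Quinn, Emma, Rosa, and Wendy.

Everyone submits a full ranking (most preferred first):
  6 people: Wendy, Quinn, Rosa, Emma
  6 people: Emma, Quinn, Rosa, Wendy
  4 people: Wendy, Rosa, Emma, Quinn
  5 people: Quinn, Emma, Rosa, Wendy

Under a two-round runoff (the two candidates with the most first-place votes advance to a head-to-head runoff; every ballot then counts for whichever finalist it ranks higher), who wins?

Round 1 first-place votes: Quinn 5, Emma 6, Rosa 0, Wendy 10. Wendy and Emma advance.
Runoff: Wendy is ranked above Emma on 10 ballots, Emma above Wendy on 11.

Emma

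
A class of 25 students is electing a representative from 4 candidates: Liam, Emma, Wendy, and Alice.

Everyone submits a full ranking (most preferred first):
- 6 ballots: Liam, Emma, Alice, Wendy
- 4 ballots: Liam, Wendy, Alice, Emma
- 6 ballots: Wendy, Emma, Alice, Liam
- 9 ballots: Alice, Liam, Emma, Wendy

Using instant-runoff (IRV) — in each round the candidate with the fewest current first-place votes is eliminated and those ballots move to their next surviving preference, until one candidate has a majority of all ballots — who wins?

Alice

Round 1: Liam 10, Emma 0, Wendy 6, Alice 9. Emma eliminated.
Round 2: Liam 10, Wendy 6, Alice 9. Wendy eliminated.
Round 3: Liam 10, Alice 15. Alice has a majority (≥13).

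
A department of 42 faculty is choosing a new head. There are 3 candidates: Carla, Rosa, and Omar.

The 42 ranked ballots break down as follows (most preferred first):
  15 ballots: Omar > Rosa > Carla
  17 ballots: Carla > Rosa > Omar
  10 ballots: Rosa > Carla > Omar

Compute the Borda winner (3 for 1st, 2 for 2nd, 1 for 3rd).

Rosa

Carla: 15×1 + 17×3 + 10×2 = 86
Rosa: 15×2 + 17×2 + 10×3 = 94
Omar: 15×3 + 17×1 + 10×1 = 72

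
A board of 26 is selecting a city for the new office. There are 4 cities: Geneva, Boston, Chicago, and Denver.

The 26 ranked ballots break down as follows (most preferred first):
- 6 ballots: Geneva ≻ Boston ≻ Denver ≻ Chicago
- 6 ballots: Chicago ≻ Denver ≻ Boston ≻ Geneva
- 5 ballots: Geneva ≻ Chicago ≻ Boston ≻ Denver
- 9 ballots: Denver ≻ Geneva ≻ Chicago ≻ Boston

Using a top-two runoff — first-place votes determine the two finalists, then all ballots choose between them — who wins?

Denver

Round 1 first-place votes: Geneva 11, Boston 0, Chicago 6, Denver 9. Geneva and Denver advance.
Runoff: Geneva is ranked above Denver on 11 ballots, Denver above Geneva on 15.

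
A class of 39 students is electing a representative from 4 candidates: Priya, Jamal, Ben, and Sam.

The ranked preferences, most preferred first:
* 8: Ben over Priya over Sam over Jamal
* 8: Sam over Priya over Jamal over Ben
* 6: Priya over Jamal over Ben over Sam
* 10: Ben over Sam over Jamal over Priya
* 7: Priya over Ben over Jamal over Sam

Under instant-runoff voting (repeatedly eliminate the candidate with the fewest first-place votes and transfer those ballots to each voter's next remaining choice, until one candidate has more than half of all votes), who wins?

Round 1: Priya 13, Jamal 0, Ben 18, Sam 8. Jamal eliminated.
Round 2: Priya 13, Ben 18, Sam 8. Sam eliminated.
Round 3: Priya 21, Ben 18. Priya has a majority (≥20).

Priya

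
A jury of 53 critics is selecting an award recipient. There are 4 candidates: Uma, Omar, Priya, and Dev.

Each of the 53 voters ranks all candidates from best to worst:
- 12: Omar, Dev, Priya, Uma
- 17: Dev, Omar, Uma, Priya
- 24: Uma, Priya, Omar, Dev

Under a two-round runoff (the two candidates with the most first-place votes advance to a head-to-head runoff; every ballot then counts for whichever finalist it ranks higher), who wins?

Round 1 first-place votes: Uma 24, Omar 12, Priya 0, Dev 17. Uma and Dev advance.
Runoff: Uma is ranked above Dev on 24 ballots, Dev above Uma on 29.

Dev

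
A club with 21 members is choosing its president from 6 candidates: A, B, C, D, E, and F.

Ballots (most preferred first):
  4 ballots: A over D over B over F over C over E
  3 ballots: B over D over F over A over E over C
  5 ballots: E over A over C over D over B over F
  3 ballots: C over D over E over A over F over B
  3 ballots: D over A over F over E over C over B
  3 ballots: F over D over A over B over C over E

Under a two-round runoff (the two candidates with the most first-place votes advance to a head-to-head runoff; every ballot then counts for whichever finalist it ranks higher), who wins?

A

Round 1 first-place votes: A 4, B 3, C 3, D 3, E 5, F 3. E and A advance.
Runoff: E is ranked above A on 8 ballots, A above E on 13.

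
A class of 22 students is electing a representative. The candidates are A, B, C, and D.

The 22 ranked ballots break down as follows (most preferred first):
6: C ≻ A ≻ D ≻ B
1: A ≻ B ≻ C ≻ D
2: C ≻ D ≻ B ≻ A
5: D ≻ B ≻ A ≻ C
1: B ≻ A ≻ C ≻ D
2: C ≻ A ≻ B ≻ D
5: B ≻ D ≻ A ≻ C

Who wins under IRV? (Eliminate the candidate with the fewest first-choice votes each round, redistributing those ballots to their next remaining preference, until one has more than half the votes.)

B

Round 1: A 1, B 6, C 10, D 5. A eliminated.
Round 2: B 7, C 10, D 5. D eliminated.
Round 3: B 12, C 10. B has a majority (≥12).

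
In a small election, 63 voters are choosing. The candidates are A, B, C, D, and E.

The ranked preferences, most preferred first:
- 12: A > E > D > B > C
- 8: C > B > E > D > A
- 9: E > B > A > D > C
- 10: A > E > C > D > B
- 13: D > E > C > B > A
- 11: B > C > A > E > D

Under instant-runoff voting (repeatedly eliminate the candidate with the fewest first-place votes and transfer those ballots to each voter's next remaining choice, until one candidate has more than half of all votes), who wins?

B

Round 1: A 22, B 11, C 8, D 13, E 9. C eliminated.
Round 2: A 22, B 19, D 13, E 9. E eliminated.
Round 3: A 22, B 28, D 13. D eliminated.
Round 4: A 22, B 41. B has a majority (≥32).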